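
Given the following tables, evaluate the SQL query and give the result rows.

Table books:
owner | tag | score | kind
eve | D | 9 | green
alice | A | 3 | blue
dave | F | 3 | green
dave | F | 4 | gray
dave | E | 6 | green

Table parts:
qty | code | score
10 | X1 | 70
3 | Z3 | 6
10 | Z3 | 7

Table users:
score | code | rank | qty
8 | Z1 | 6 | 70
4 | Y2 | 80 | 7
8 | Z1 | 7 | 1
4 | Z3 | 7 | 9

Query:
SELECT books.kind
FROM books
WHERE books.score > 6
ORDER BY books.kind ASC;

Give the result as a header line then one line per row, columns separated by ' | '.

== RESULT ==
books.kind
green

Derivation:
After WHERE (1 rows):
books.owner | books.tag | books.score | books.kind
eve | D | 9 | green
After SELECT (1 rows):
books.kind
green
After ORDER BY (1 rows):
books.kind
green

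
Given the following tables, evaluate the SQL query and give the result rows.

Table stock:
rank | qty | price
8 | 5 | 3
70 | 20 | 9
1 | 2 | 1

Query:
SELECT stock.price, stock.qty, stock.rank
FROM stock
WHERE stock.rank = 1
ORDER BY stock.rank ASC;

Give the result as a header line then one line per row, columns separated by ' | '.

After WHERE (1 rows):
stock.rank | stock.qty | stock.price
1 | 2 | 1
After SELECT (1 rows):
stock.price | stock.qty | stock.rank
1 | 2 | 1
After ORDER BY (1 rows):
stock.price | stock.qty | stock.rank
1 | 2 | 1

== RESULT ==
stock.price | stock.qty | stock.rank
1 | 2 | 1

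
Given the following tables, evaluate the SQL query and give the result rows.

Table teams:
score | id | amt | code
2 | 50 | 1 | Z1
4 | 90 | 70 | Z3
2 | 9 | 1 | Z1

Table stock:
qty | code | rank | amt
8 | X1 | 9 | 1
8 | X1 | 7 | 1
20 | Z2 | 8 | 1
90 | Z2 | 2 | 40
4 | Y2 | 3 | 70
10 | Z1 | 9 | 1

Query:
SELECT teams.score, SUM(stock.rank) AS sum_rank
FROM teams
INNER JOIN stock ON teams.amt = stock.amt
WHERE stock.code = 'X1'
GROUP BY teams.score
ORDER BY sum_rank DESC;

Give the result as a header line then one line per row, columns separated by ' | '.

After JOIN stock (9 rows):
teams.score | teams.id | teams.amt | teams.code | stock.qty | stock.code | stock.rank | stock.amt
2 | 50 | 1 | Z1 | 8 | X1 | 9 | 1
2 | 50 | 1 | Z1 | 8 | X1 | 7 | 1
2 | 50 | 1 | Z1 | 20 | Z2 | 8 | 1
2 | 50 | 1 | Z1 | 10 | Z1 | 9 | 1
4 | 90 | 70 | Z3 | 4 | Y2 | 3 | 70
2 | 9 | 1 | Z1 | 8 | X1 | 9 | 1
2 | 9 | 1 | Z1 | 8 | X1 | 7 | 1
2 | 9 | 1 | Z1 | 20 | Z2 | 8 | 1
2 | 9 | 1 | Z1 | 10 | Z1 | 9 | 1
After WHERE (4 rows):
teams.score | teams.id | teams.amt | teams.code | stock.qty | stock.code | stock.rank | stock.amt
2 | 50 | 1 | Z1 | 8 | X1 | 9 | 1
2 | 50 | 1 | Z1 | 8 | X1 | 7 | 1
2 | 9 | 1 | Z1 | 8 | X1 | 9 | 1
2 | 9 | 1 | Z1 | 8 | X1 | 7 | 1
After GROUP BY (1 rows):
teams.score | sum_rank
2 | 32
After ORDER BY (1 rows):
teams.score | sum_rank
2 | 32

== RESULT ==
teams.score | sum_rank
2 | 32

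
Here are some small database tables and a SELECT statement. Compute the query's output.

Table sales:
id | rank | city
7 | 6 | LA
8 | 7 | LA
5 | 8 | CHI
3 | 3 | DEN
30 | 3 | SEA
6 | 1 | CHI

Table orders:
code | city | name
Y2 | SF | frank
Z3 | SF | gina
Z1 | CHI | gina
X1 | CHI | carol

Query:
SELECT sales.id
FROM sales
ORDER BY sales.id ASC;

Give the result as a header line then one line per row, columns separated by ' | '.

== RESULT ==
sales.id
3
5
6
7
8
30

Derivation:
After SELECT (6 rows):
sales.id
7
8
5
3
30
6
After ORDER BY (6 rows):
sales.id
3
5
6
7
8
30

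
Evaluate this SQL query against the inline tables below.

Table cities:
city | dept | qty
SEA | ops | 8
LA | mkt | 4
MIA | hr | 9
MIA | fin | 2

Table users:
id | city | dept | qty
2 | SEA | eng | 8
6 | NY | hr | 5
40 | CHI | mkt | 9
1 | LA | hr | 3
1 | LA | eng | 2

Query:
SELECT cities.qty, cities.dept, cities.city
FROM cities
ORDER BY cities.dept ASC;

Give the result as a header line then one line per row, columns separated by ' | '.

After SELECT (4 rows):
cities.qty | cities.dept | cities.city
8 | ops | SEA
4 | mkt | LA
9 | hr | MIA
2 | fin | MIA
After ORDER BY (4 rows):
cities.qty | cities.dept | cities.city
2 | fin | MIA
9 | hr | MIA
4 | mkt | LA
8 | ops | SEA

== RESULT ==
cities.qty | cities.dept | cities.city
2 | fin | MIA
9 | hr | MIA
4 | mkt | LA
8 | ops | SEA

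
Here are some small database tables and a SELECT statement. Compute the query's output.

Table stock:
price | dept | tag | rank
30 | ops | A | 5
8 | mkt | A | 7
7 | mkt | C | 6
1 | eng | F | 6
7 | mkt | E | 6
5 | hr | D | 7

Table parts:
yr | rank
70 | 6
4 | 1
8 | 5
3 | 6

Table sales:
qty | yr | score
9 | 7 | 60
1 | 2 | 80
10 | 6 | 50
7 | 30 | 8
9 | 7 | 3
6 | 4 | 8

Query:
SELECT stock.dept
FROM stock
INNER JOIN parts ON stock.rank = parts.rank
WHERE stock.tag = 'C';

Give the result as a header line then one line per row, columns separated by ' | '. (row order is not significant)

== RESULT ==
stock.dept
mkt
mkt

Derivation:
After JOIN parts (7 rows):
stock.price | stock.dept | stock.tag | stock.rank | parts.yr | parts.rank
30 | ops | A | 5 | 8 | 5
7 | mkt | C | 6 | 70 | 6
7 | mkt | C | 6 | 3 | 6
1 | eng | F | 6 | 70 | 6
1 | eng | F | 6 | 3 | 6
7 | mkt | E | 6 | 70 | 6
7 | mkt | E | 6 | 3 | 6
After WHERE (2 rows):
stock.price | stock.dept | stock.tag | stock.rank | parts.yr | parts.rank
7 | mkt | C | 6 | 70 | 6
7 | mkt | C | 6 | 3 | 6
After SELECT (2 rows):
stock.dept
mkt
mkt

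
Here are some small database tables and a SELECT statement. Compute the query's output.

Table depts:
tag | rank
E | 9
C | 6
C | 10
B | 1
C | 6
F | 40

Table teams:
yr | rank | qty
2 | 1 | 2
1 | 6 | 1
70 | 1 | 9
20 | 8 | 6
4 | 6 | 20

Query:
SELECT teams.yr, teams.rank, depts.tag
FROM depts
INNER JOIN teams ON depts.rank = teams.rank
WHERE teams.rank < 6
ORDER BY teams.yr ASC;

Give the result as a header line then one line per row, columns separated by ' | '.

After JOIN teams (6 rows):
depts.tag | depts.rank | teams.yr | teams.rank | teams.qty
C | 6 | 1 | 6 | 1
C | 6 | 4 | 6 | 20
B | 1 | 2 | 1 | 2
B | 1 | 70 | 1 | 9
C | 6 | 1 | 6 | 1
C | 6 | 4 | 6 | 20
After WHERE (2 rows):
depts.tag | depts.rank | teams.yr | teams.rank | teams.qty
B | 1 | 2 | 1 | 2
B | 1 | 70 | 1 | 9
After SELECT (2 rows):
teams.yr | teams.rank | depts.tag
2 | 1 | B
70 | 1 | B
After ORDER BY (2 rows):
teams.yr | teams.rank | depts.tag
2 | 1 | B
70 | 1 | B

== RESULT ==
teams.yr | teams.rank | depts.tag
2 | 1 | B
70 | 1 | B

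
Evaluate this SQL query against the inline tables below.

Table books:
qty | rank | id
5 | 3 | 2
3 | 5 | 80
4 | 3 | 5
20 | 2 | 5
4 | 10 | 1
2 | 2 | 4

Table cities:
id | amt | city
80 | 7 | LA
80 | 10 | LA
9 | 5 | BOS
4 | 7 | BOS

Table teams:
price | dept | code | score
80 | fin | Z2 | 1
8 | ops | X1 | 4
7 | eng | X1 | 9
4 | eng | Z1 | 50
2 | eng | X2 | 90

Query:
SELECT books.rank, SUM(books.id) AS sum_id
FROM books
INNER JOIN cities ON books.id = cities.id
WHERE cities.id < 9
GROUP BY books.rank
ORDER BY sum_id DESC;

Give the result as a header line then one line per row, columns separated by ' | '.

After JOIN cities (3 rows):
books.qty | books.rank | books.id | cities.id | cities.amt | cities.city
3 | 5 | 80 | 80 | 7 | LA
3 | 5 | 80 | 80 | 10 | LA
2 | 2 | 4 | 4 | 7 | BOS
After WHERE (1 rows):
books.qty | books.rank | books.id | cities.id | cities.amt | cities.city
2 | 2 | 4 | 4 | 7 | BOS
After GROUP BY (1 rows):
books.rank | sum_id
2 | 4
After ORDER BY (1 rows):
books.rank | sum_id
2 | 4

== RESULT ==
books.rank | sum_id
2 | 4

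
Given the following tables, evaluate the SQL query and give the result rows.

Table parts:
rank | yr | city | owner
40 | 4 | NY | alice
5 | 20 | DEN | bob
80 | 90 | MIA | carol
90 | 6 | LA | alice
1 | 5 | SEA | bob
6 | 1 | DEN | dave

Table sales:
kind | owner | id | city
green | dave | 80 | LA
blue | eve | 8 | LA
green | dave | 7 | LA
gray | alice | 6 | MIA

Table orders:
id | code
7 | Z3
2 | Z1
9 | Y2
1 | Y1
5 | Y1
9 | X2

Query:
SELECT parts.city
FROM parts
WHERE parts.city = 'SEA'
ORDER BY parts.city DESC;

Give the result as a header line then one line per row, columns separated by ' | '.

After WHERE (1 rows):
parts.rank | parts.yr | parts.city | parts.owner
1 | 5 | SEA | bob
After SELECT (1 rows):
parts.city
SEA
After ORDER BY (1 rows):
parts.city
SEA

== RESULT ==
parts.city
SEA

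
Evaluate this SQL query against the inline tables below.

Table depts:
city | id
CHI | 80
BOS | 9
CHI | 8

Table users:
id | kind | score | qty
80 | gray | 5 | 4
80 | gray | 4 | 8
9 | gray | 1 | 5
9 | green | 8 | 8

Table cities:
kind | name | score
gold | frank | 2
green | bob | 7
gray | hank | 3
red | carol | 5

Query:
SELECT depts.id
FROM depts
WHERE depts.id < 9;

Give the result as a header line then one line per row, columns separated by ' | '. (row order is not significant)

After WHERE (1 rows):
depts.city | depts.id
CHI | 8
After SELECT (1 rows):
depts.id
8

== RESULT ==
depts.id
8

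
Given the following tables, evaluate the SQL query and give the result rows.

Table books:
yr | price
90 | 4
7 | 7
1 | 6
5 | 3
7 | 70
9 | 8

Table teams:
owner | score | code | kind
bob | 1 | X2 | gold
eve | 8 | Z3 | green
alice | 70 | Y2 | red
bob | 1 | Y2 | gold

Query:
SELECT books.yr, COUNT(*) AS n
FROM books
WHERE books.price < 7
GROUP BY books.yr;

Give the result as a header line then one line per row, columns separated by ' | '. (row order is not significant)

== RESULT ==
books.yr | n
90 | 1
1 | 1
5 | 1

Derivation:
After WHERE (3 rows):
books.yr | books.price
90 | 4
1 | 6
5 | 3
After GROUP BY (3 rows):
books.yr | n
90 | 1
1 | 1
5 | 1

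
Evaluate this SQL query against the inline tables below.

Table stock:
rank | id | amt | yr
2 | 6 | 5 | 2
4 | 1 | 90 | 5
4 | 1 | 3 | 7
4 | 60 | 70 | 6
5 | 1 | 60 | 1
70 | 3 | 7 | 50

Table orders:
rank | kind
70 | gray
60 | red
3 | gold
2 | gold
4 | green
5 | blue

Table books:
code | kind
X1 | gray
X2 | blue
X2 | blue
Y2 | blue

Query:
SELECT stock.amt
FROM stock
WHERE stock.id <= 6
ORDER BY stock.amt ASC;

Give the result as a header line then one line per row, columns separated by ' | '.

== RESULT ==
stock.amt
3
5
7
60
90

Derivation:
After WHERE (5 rows):
stock.rank | stock.id | stock.amt | stock.yr
2 | 6 | 5 | 2
4 | 1 | 90 | 5
4 | 1 | 3 | 7
5 | 1 | 60 | 1
70 | 3 | 7 | 50
After SELECT (5 rows):
stock.amt
5
90
3
60
7
After ORDER BY (5 rows):
stock.amt
3
5
7
60
90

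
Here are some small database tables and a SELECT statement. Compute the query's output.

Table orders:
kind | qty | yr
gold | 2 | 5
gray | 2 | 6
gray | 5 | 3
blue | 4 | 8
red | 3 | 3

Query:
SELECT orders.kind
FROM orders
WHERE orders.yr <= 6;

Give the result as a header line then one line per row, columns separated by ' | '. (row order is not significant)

== RESULT ==
orders.kind
gold
gray
gray
red

Derivation:
After WHERE (4 rows):
orders.kind | orders.qty | orders.yr
gold | 2 | 5
gray | 2 | 6
gray | 5 | 3
red | 3 | 3
After SELECT (4 rows):
orders.kind
gold
gray
gray
red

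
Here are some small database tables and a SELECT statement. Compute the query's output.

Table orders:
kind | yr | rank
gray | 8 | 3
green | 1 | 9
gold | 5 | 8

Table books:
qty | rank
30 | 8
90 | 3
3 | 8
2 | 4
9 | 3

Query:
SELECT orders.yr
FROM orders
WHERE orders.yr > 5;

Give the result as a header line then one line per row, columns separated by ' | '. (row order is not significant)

== RESULT ==
orders.yr
8

Derivation:
After WHERE (1 rows):
orders.kind | orders.yr | orders.rank
gray | 8 | 3
After SELECT (1 rows):
orders.yr
8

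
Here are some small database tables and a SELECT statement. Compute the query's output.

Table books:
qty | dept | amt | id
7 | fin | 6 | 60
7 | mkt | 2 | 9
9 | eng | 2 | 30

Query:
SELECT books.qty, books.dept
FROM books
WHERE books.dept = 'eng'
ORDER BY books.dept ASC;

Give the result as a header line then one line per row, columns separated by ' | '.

== RESULT ==
books.qty | books.dept
9 | eng

Derivation:
After WHERE (1 rows):
books.qty | books.dept | books.amt | books.id
9 | eng | 2 | 30
After SELECT (1 rows):
books.qty | books.dept
9 | eng
After ORDER BY (1 rows):
books.qty | books.dept
9 | eng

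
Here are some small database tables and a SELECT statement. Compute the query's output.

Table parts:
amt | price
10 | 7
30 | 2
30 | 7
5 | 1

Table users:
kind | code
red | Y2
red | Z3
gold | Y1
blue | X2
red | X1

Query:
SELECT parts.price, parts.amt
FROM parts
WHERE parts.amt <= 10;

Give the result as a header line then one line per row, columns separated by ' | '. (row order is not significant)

After WHERE (2 rows):
parts.amt | parts.price
10 | 7
5 | 1
After SELECT (2 rows):
parts.price | parts.amt
7 | 10
1 | 5

== RESULT ==
parts.price | parts.amt
7 | 10
1 | 5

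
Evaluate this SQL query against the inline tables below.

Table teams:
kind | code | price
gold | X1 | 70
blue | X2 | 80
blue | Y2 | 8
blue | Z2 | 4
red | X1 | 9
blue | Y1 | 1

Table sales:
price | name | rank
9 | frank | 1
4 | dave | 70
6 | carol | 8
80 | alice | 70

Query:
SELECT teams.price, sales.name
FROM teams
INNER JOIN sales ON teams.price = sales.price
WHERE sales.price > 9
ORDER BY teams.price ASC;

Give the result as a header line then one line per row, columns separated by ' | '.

== RESULT ==
teams.price | sales.name
80 | alice

Derivation:
After JOIN sales (3 rows):
teams.kind | teams.code | teams.price | sales.price | sales.name | sales.rank
blue | X2 | 80 | 80 | alice | 70
blue | Z2 | 4 | 4 | dave | 70
red | X1 | 9 | 9 | frank | 1
After WHERE (1 rows):
teams.kind | teams.code | teams.price | sales.price | sales.name | sales.rank
blue | X2 | 80 | 80 | alice | 70
After SELECT (1 rows):
teams.price | sales.name
80 | alice
After ORDER BY (1 rows):
teams.price | sales.name
80 | alice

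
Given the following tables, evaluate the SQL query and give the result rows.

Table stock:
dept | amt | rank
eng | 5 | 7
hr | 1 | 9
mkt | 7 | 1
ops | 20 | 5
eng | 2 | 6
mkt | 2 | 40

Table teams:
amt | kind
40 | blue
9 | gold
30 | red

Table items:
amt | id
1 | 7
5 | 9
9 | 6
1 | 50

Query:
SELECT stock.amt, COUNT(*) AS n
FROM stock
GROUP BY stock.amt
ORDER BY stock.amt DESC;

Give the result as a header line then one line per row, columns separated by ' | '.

After GROUP BY (5 rows):
stock.amt | n
5 | 1
1 | 1
7 | 1
20 | 1
2 | 2
After ORDER BY (5 rows):
stock.amt | n
20 | 1
7 | 1
5 | 1
2 | 2
1 | 1

== RESULT ==
stock.amt | n
20 | 1
7 | 1
5 | 1
2 | 2
1 | 1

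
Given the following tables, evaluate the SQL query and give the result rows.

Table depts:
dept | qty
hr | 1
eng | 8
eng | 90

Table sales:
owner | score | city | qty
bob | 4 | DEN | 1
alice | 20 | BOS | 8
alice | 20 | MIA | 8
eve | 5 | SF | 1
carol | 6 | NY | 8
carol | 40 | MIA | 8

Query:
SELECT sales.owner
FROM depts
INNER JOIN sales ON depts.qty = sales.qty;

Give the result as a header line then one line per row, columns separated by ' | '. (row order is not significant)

After JOIN sales (6 rows):
depts.dept | depts.qty | sales.owner | sales.score | sales.city | sales.qty
hr | 1 | bob | 4 | DEN | 1
hr | 1 | eve | 5 | SF | 1
eng | 8 | alice | 20 | BOS | 8
eng | 8 | alice | 20 | MIA | 8
eng | 8 | carol | 6 | NY | 8
eng | 8 | carol | 40 | MIA | 8
After SELECT (6 rows):
sales.owner
bob
eve
alice
alice
carol
carol

== RESULT ==
sales.owner
bob
eve
alice
alice
carol
carol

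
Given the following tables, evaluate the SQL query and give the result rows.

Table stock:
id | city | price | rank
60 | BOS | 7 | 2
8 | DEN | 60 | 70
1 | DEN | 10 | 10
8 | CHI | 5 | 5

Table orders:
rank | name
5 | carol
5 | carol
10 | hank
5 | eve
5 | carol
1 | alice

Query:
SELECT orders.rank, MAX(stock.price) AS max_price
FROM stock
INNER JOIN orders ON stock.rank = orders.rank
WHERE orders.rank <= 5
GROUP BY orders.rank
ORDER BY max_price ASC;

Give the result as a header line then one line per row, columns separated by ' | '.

After JOIN orders (5 rows):
stock.id | stock.city | stock.price | stock.rank | orders.rank | orders.name
1 | DEN | 10 | 10 | 10 | hank
8 | CHI | 5 | 5 | 5 | carol
8 | CHI | 5 | 5 | 5 | carol
8 | CHI | 5 | 5 | 5 | eve
8 | CHI | 5 | 5 | 5 | carol
After WHERE (4 rows):
stock.id | stock.city | stock.price | stock.rank | orders.rank | orders.name
8 | CHI | 5 | 5 | 5 | carol
8 | CHI | 5 | 5 | 5 | carol
8 | CHI | 5 | 5 | 5 | eve
8 | CHI | 5 | 5 | 5 | carol
After GROUP BY (1 rows):
orders.rank | max_price
5 | 5
After ORDER BY (1 rows):
orders.rank | max_price
5 | 5

== RESULT ==
orders.rank | max_price
5 | 5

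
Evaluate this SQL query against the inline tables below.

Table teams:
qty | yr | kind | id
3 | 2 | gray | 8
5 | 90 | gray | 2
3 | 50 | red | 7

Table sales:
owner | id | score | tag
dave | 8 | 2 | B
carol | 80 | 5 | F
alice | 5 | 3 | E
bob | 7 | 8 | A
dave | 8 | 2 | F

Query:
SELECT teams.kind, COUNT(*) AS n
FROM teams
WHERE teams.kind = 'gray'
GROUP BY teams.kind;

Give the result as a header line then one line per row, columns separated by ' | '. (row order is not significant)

After WHERE (2 rows):
teams.qty | teams.yr | teams.kind | teams.id
3 | 2 | gray | 8
5 | 90 | gray | 2
After GROUP BY (1 rows):
teams.kind | n
gray | 2

== RESULT ==
teams.kind | n
gray | 2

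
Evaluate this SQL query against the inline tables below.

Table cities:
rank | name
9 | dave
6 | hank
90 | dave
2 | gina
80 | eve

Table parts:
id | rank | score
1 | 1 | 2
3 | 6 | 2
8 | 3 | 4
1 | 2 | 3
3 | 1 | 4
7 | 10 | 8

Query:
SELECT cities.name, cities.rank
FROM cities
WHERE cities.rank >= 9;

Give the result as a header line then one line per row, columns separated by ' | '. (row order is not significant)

== RESULT ==
cities.name | cities.rank
dave | 9
dave | 90
eve | 80

Derivation:
After WHERE (3 rows):
cities.rank | cities.name
9 | dave
90 | dave
80 | eve
After SELECT (3 rows):
cities.name | cities.rank
dave | 9
dave | 90
eve | 80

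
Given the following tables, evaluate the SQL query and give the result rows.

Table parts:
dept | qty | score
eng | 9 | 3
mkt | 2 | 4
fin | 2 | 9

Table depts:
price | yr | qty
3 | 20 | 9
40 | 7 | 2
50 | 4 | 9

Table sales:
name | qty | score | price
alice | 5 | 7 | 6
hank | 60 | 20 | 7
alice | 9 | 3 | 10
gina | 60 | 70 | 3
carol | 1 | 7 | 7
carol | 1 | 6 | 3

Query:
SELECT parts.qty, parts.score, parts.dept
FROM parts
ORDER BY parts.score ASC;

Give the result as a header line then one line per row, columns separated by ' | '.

== RESULT ==
parts.qty | parts.score | parts.dept
9 | 3 | eng
2 | 4 | mkt
2 | 9 | fin

Derivation:
After SELECT (3 rows):
parts.qty | parts.score | parts.dept
9 | 3 | eng
2 | 4 | mkt
2 | 9 | fin
After ORDER BY (3 rows):
parts.qty | parts.score | parts.dept
9 | 3 | eng
2 | 4 | mkt
2 | 9 | fin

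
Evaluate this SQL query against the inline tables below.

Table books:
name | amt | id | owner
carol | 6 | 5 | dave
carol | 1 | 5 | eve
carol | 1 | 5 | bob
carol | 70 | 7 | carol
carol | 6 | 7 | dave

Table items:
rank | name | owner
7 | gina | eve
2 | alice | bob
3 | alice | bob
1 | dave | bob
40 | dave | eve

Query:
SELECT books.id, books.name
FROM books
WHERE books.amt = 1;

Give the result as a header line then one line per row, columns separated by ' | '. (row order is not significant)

After WHERE (2 rows):
books.name | books.amt | books.id | books.owner
carol | 1 | 5 | eve
carol | 1 | 5 | bob
After SELECT (2 rows):
books.id | books.name
5 | carol
5 | carol

== RESULT ==
books.id | books.name
5 | carol
5 | carol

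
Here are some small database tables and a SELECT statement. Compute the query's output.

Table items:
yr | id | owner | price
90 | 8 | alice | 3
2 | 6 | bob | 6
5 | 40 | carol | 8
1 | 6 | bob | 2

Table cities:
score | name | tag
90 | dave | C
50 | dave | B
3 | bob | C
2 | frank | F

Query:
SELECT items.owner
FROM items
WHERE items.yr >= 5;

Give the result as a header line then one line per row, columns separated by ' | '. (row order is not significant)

== RESULT ==
items.owner
alice
carol

Derivation:
After WHERE (2 rows):
items.yr | items.id | items.owner | items.price
90 | 8 | alice | 3
5 | 40 | carol | 8
After SELECT (2 rows):
items.owner
alice
carol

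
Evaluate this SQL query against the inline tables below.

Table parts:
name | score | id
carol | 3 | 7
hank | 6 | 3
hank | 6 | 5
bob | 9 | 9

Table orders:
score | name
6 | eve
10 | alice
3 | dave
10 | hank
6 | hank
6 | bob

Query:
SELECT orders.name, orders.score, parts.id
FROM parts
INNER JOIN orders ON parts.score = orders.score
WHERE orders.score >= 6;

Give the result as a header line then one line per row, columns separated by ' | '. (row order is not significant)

After JOIN orders (7 rows):
parts.name | parts.score | parts.id | orders.score | orders.name
carol | 3 | 7 | 3 | dave
hank | 6 | 3 | 6 | eve
hank | 6 | 3 | 6 | hank
hank | 6 | 3 | 6 | bob
hank | 6 | 5 | 6 | eve
hank | 6 | 5 | 6 | hank
hank | 6 | 5 | 6 | bob
After WHERE (6 rows):
parts.name | parts.score | parts.id | orders.score | orders.name
hank | 6 | 3 | 6 | eve
hank | 6 | 3 | 6 | hank
hank | 6 | 3 | 6 | bob
hank | 6 | 5 | 6 | eve
hank | 6 | 5 | 6 | hank
hank | 6 | 5 | 6 | bob
After SELECT (6 rows):
orders.name | orders.score | parts.id
eve | 6 | 3
hank | 6 | 3
bob | 6 | 3
eve | 6 | 5
hank | 6 | 5
bob | 6 | 5

== RESULT ==
orders.name | orders.score | parts.id
eve | 6 | 3
hank | 6 | 3
bob | 6 | 3
eve | 6 | 5
hank | 6 | 5
bob | 6 | 5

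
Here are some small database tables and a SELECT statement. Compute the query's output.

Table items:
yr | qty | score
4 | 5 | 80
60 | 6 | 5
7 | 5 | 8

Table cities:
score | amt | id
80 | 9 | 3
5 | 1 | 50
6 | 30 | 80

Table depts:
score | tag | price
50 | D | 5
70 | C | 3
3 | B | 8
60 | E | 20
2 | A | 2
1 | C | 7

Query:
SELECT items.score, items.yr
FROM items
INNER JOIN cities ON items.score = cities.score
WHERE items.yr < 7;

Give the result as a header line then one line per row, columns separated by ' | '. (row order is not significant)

After JOIN cities (2 rows):
items.yr | items.qty | items.score | cities.score | cities.amt | cities.id
4 | 5 | 80 | 80 | 9 | 3
60 | 6 | 5 | 5 | 1 | 50
After WHERE (1 rows):
items.yr | items.qty | items.score | cities.score | cities.amt | cities.id
4 | 5 | 80 | 80 | 9 | 3
After SELECT (1 rows):
items.score | items.yr
80 | 4

== RESULT ==
items.score | items.yr
80 | 4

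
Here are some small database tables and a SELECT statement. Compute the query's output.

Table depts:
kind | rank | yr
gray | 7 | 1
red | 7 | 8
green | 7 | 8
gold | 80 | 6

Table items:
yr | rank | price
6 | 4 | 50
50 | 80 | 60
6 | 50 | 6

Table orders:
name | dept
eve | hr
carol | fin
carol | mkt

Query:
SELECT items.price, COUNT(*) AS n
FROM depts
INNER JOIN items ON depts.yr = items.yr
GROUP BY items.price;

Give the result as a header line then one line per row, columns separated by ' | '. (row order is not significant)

== RESULT ==
items.price | n
50 | 1
6 | 1

Derivation:
After JOIN items (2 rows):
depts.kind | depts.rank | depts.yr | items.yr | items.rank | items.price
gold | 80 | 6 | 6 | 4 | 50
gold | 80 | 6 | 6 | 50 | 6
After GROUP BY (2 rows):
items.price | n
50 | 1
6 | 1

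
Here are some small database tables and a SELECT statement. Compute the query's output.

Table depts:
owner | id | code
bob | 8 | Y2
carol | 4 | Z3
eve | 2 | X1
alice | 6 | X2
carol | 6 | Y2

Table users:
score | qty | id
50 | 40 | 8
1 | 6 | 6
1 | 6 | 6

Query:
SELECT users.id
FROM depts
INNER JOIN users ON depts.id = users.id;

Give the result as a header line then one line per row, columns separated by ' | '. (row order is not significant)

== RESULT ==
users.id
8
6
6
6
6

Derivation:
After JOIN users (5 rows):
depts.owner | depts.id | depts.code | users.score | users.qty | users.id
bob | 8 | Y2 | 50 | 40 | 8
alice | 6 | X2 | 1 | 6 | 6
alice | 6 | X2 | 1 | 6 | 6
carol | 6 | Y2 | 1 | 6 | 6
carol | 6 | Y2 | 1 | 6 | 6
After SELECT (5 rows):
users.id
8
6
6
6
6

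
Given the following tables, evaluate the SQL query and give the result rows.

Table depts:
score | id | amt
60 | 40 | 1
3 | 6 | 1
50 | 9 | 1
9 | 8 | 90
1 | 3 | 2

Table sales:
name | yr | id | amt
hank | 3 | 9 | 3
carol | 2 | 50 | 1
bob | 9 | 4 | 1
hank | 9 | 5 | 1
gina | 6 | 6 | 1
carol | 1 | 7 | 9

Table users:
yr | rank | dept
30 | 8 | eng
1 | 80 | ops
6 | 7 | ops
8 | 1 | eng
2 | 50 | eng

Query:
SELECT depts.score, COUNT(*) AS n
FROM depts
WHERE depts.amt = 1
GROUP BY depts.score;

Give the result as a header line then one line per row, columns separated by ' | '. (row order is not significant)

== RESULT ==
depts.score | n
60 | 1
3 | 1
50 | 1

Derivation:
After WHERE (3 rows):
depts.score | depts.id | depts.amt
60 | 40 | 1
3 | 6 | 1
50 | 9 | 1
After GROUP BY (3 rows):
depts.score | n
60 | 1
3 | 1
50 | 1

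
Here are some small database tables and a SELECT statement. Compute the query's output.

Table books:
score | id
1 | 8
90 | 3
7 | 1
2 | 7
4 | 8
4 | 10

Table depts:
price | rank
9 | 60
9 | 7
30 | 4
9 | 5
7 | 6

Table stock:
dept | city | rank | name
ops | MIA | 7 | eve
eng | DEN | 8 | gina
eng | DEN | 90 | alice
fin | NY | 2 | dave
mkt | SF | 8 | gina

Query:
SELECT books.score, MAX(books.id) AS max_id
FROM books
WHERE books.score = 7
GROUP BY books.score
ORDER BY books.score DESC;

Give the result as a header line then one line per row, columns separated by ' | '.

After WHERE (1 rows):
books.score | books.id
7 | 1
After GROUP BY (1 rows):
books.score | max_id
7 | 1
After ORDER BY (1 rows):
books.score | max_id
7 | 1

== RESULT ==
books.score | max_id
7 | 1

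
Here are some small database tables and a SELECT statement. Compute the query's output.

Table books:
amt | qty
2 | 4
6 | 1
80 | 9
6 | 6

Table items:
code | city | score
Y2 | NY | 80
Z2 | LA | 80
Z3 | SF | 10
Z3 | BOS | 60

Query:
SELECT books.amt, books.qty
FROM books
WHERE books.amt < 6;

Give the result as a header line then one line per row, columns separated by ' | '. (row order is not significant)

== RESULT ==
books.amt | books.qty
2 | 4

Derivation:
After WHERE (1 rows):
books.amt | books.qty
2 | 4
After SELECT (1 rows):
books.amt | books.qty
2 | 4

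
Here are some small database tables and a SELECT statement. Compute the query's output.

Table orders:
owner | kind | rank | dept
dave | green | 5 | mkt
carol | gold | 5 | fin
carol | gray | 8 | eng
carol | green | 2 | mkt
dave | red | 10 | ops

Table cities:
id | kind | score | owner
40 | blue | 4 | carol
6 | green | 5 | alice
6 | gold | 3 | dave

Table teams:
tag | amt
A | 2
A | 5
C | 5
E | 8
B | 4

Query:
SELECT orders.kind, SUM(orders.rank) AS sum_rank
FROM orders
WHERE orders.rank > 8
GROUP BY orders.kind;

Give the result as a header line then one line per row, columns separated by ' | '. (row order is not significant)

== RESULT ==
orders.kind | sum_rank
red | 10

Derivation:
After WHERE (1 rows):
orders.owner | orders.kind | orders.rank | orders.dept
dave | red | 10 | ops
After GROUP BY (1 rows):
orders.kind | sum_rank
red | 10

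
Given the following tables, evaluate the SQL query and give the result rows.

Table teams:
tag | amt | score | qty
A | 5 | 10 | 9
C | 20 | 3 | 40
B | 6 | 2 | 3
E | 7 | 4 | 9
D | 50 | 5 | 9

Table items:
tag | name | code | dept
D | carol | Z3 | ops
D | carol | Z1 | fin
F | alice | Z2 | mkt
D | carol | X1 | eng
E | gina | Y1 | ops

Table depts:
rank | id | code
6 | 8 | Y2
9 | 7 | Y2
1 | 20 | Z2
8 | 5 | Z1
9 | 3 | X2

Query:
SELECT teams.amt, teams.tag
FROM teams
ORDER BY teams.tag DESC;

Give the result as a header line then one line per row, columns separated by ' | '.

After SELECT (5 rows):
teams.amt | teams.tag
5 | A
20 | C
6 | B
7 | E
50 | D
After ORDER BY (5 rows):
teams.amt | teams.tag
7 | E
50 | D
20 | C
6 | B
5 | A

== RESULT ==
teams.amt | teams.tag
7 | E
50 | D
20 | C
6 | B
5 | A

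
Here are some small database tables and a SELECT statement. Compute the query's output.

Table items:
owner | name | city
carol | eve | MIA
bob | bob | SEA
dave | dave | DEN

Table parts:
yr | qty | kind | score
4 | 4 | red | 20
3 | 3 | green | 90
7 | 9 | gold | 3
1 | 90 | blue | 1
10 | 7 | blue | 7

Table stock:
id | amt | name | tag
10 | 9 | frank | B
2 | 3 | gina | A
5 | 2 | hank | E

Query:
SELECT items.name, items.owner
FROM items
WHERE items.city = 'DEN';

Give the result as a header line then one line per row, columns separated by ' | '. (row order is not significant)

== RESULT ==
items.name | items.owner
dave | dave

Derivation:
After WHERE (1 rows):
items.owner | items.name | items.city
dave | dave | DEN
After SELECT (1 rows):
items.name | items.owner
dave | dave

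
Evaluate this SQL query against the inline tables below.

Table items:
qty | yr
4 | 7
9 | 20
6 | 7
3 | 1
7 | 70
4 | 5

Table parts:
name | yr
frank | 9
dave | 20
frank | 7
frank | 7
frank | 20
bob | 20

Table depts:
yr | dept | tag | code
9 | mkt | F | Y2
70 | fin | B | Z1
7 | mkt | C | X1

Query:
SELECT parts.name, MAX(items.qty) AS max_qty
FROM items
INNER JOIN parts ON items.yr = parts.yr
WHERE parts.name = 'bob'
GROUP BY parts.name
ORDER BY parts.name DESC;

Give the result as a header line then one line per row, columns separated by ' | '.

== RESULT ==
parts.name | max_qty
bob | 9

Derivation:
After JOIN parts (7 rows):
items.qty | items.yr | parts.name | parts.yr
4 | 7 | frank | 7
4 | 7 | frank | 7
9 | 20 | dave | 20
9 | 20 | frank | 20
9 | 20 | bob | 20
6 | 7 | frank | 7
6 | 7 | frank | 7
After WHERE (1 rows):
items.qty | items.yr | parts.name | parts.yr
9 | 20 | bob | 20
After GROUP BY (1 rows):
parts.name | max_qty
bob | 9
After ORDER BY (1 rows):
parts.name | max_qty
bob | 9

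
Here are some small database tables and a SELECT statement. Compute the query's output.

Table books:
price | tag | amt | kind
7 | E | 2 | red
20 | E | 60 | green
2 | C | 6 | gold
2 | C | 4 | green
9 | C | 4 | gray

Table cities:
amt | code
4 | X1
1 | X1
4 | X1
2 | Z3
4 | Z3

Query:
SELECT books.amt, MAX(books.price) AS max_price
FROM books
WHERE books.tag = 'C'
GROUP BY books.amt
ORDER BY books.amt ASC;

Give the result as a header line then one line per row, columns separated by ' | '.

== RESULT ==
books.amt | max_price
4 | 9
6 | 2

Derivation:
After WHERE (3 rows):
books.price | books.tag | books.amt | books.kind
2 | C | 6 | gold
2 | C | 4 | green
9 | C | 4 | gray
After GROUP BY (2 rows):
books.amt | max_price
6 | 2
4 | 9
After ORDER BY (2 rows):
books.amt | max_price
4 | 9
6 | 2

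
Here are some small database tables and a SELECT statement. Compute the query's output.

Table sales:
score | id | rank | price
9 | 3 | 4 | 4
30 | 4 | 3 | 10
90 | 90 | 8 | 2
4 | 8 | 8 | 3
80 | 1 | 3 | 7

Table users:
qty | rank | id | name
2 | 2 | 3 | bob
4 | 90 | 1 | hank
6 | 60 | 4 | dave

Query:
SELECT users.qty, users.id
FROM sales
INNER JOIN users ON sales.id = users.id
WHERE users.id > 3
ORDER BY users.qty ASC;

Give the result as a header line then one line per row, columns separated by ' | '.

== RESULT ==
users.qty | users.id
6 | 4

Derivation:
After JOIN users (3 rows):
sales.score | sales.id | sales.rank | sales.price | users.qty | users.rank | users.id | users.name
9 | 3 | 4 | 4 | 2 | 2 | 3 | bob
30 | 4 | 3 | 10 | 6 | 60 | 4 | dave
80 | 1 | 3 | 7 | 4 | 90 | 1 | hank
After WHERE (1 rows):
sales.score | sales.id | sales.rank | sales.price | users.qty | users.rank | users.id | users.name
30 | 4 | 3 | 10 | 6 | 60 | 4 | dave
After SELECT (1 rows):
users.qty | users.id
6 | 4
After ORDER BY (1 rows):
users.qty | users.id
6 | 4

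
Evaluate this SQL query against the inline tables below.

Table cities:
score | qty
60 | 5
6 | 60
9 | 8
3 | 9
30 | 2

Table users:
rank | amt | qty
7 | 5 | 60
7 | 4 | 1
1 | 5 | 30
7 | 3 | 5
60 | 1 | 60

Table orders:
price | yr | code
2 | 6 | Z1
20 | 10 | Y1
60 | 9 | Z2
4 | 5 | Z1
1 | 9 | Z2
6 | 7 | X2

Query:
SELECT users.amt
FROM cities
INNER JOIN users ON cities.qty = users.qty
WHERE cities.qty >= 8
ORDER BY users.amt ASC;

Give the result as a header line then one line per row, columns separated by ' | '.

After JOIN users (3 rows):
cities.score | cities.qty | users.rank | users.amt | users.qty
60 | 5 | 7 | 3 | 5
6 | 60 | 7 | 5 | 60
6 | 60 | 60 | 1 | 60
After WHERE (2 rows):
cities.score | cities.qty | users.rank | users.amt | users.qty
6 | 60 | 7 | 5 | 60
6 | 60 | 60 | 1 | 60
After SELECT (2 rows):
users.amt
5
1
After ORDER BY (2 rows):
users.amt
1
5

== RESULT ==
users.amt
1
5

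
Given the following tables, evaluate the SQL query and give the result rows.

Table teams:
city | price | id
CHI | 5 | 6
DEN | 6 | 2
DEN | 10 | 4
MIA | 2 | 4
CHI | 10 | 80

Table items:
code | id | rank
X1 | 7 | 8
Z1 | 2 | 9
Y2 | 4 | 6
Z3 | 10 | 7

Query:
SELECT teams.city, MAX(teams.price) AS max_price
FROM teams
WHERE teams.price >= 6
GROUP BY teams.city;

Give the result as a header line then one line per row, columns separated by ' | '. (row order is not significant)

After WHERE (3 rows):
teams.city | teams.price | teams.id
DEN | 6 | 2
DEN | 10 | 4
CHI | 10 | 80
After GROUP BY (2 rows):
teams.city | max_price
DEN | 10
CHI | 10

== RESULT ==
teams.city | max_price
DEN | 10
CHI | 10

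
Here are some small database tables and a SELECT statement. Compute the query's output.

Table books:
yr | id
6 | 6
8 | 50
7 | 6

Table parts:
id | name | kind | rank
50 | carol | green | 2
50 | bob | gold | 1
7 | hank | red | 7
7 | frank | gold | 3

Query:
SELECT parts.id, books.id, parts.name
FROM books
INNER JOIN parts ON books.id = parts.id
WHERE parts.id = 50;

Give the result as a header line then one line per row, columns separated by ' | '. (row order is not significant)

== RESULT ==
parts.id | books.id | parts.name
50 | 50 | carol
50 | 50 | bob

Derivation:
After JOIN parts (2 rows):
books.yr | books.id | parts.id | parts.name | parts.kind | parts.rank
8 | 50 | 50 | carol | green | 2
8 | 50 | 50 | bob | gold | 1
After WHERE (2 rows):
books.yr | books.id | parts.id | parts.name | parts.kind | parts.rank
8 | 50 | 50 | carol | green | 2
8 | 50 | 50 | bob | gold | 1
After SELECT (2 rows):
parts.id | books.id | parts.name
50 | 50 | carol
50 | 50 | bob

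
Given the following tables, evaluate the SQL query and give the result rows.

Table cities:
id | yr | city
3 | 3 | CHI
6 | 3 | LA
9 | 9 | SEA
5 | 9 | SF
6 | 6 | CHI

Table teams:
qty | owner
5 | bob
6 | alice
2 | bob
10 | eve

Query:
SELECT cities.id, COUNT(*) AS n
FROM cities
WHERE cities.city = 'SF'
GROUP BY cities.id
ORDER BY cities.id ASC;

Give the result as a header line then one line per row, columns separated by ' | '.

== RESULT ==
cities.id | n
5 | 1

Derivation:
After WHERE (1 rows):
cities.id | cities.yr | cities.city
5 | 9 | SF
After GROUP BY (1 rows):
cities.id | n
5 | 1
After ORDER BY (1 rows):
cities.id | n
5 | 1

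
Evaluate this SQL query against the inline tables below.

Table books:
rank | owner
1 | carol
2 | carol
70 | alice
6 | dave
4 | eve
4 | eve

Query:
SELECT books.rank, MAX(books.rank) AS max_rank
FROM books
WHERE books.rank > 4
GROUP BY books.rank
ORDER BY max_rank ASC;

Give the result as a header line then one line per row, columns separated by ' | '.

After WHERE (2 rows):
books.rank | books.owner
70 | alice
6 | dave
After GROUP BY (2 rows):
books.rank | max_rank
70 | 70
6 | 6
After ORDER BY (2 rows):
books.rank | max_rank
6 | 6
70 | 70

== RESULT ==
books.rank | max_rank
6 | 6
70 | 70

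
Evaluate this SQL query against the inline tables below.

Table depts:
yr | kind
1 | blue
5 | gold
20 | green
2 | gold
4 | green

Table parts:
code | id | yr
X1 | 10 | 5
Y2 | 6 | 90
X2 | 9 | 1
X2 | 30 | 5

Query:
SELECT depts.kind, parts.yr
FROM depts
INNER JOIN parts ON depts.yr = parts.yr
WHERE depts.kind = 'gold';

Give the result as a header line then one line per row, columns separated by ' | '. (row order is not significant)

== RESULT ==
depts.kind | parts.yr
gold | 5
gold | 5

Derivation:
After JOIN parts (3 rows):
depts.yr | depts.kind | parts.code | parts.id | parts.yr
1 | blue | X2 | 9 | 1
5 | gold | X1 | 10 | 5
5 | gold | X2 | 30 | 5
After WHERE (2 rows):
depts.yr | depts.kind | parts.code | parts.id | parts.yr
5 | gold | X1 | 10 | 5
5 | gold | X2 | 30 | 5
After SELECT (2 rows):
depts.kind | parts.yr
gold | 5
gold | 5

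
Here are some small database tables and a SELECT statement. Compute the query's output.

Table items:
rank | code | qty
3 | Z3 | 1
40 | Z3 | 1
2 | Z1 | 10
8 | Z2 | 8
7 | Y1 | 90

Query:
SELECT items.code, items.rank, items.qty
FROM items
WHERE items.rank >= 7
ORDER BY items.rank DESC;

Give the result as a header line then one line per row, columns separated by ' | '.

== RESULT ==
items.code | items.rank | items.qty
Z3 | 40 | 1
Z2 | 8 | 8
Y1 | 7 | 90

Derivation:
After WHERE (3 rows):
items.rank | items.code | items.qty
40 | Z3 | 1
8 | Z2 | 8
7 | Y1 | 90
After SELECT (3 rows):
items.code | items.rank | items.qty
Z3 | 40 | 1
Z2 | 8 | 8
Y1 | 7 | 90
After ORDER BY (3 rows):
items.code | items.rank | items.qty
Z3 | 40 | 1
Z2 | 8 | 8
Y1 | 7 | 90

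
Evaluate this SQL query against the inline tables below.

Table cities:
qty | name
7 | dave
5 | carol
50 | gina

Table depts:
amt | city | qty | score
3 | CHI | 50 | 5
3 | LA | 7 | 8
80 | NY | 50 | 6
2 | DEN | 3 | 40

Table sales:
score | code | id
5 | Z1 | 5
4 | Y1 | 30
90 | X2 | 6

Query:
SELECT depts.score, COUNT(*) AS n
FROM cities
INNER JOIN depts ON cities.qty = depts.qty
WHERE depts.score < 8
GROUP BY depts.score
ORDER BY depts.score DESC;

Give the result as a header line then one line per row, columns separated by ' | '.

== RESULT ==
depts.score | n
6 | 1
5 | 1

Derivation:
After JOIN depts (3 rows):
cities.qty | cities.name | depts.amt | depts.city | depts.qty | depts.score
7 | dave | 3 | LA | 7 | 8
50 | gina | 3 | CHI | 50 | 5
50 | gina | 80 | NY | 50 | 6
After WHERE (2 rows):
cities.qty | cities.name | depts.amt | depts.city | depts.qty | depts.score
50 | gina | 3 | CHI | 50 | 5
50 | gina | 80 | NY | 50 | 6
After GROUP BY (2 rows):
depts.score | n
5 | 1
6 | 1
After ORDER BY (2 rows):
depts.score | n
6 | 1
5 | 1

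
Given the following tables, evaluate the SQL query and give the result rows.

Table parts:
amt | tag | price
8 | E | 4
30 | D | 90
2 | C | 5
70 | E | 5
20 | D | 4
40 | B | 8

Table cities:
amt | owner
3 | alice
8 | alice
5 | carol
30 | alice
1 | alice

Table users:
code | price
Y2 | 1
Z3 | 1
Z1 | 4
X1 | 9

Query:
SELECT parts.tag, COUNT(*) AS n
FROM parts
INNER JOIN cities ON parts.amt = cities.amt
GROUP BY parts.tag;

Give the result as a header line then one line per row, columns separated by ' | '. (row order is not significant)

== RESULT ==
parts.tag | n
E | 1
D | 1

Derivation:
After JOIN cities (2 rows):
parts.amt | parts.tag | parts.price | cities.amt | cities.owner
8 | E | 4 | 8 | alice
30 | D | 90 | 30 | alice
After GROUP BY (2 rows):
parts.tag | n
E | 1
D | 1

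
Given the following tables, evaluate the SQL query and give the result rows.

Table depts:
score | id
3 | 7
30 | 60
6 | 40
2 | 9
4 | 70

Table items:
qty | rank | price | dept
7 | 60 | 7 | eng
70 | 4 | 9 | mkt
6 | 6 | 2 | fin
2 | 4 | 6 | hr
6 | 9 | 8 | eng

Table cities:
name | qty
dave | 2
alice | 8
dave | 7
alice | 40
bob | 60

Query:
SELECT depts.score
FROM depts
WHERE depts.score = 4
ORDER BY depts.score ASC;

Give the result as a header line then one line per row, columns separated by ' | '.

== RESULT ==
depts.score
4

Derivation:
After WHERE (1 rows):
depts.score | depts.id
4 | 70
After SELECT (1 rows):
depts.score
4
After ORDER BY (1 rows):
depts.score
4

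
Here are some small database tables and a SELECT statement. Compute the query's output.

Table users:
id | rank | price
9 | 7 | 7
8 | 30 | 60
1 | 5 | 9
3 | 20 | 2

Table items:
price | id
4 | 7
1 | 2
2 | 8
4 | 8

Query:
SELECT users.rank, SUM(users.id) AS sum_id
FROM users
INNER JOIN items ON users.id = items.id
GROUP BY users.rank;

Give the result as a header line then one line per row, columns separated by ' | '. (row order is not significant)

After JOIN items (2 rows):
users.id | users.rank | users.price | items.price | items.id
8 | 30 | 60 | 2 | 8
8 | 30 | 60 | 4 | 8
After GROUP BY (1 rows):
users.rank | sum_id
30 | 16

== RESULT ==
users.rank | sum_id
30 | 16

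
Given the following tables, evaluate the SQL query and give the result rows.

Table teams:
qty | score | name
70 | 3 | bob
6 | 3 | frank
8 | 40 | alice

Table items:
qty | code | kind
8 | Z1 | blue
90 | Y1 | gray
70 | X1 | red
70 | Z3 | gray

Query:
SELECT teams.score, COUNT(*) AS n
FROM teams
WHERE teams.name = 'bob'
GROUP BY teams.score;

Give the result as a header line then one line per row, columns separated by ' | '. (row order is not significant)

After WHERE (1 rows):
teams.qty | teams.score | teams.name
70 | 3 | bob
After GROUP BY (1 rows):
teams.score | n
3 | 1

== RESULT ==
teams.score | n
3 | 1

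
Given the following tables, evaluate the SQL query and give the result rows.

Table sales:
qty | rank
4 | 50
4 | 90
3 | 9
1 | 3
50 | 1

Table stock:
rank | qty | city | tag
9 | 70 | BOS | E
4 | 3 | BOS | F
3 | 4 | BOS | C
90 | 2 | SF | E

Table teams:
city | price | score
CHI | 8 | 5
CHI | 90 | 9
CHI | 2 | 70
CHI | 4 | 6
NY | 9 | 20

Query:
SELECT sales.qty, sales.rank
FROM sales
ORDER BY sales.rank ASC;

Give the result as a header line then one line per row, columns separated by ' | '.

After SELECT (5 rows):
sales.qty | sales.rank
4 | 50
4 | 90
3 | 9
1 | 3
50 | 1
After ORDER BY (5 rows):
sales.qty | sales.rank
50 | 1
1 | 3
3 | 9
4 | 50
4 | 90

== RESULT ==
sales.qty | sales.rank
50 | 1
1 | 3
3 | 9
4 | 50
4 | 90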